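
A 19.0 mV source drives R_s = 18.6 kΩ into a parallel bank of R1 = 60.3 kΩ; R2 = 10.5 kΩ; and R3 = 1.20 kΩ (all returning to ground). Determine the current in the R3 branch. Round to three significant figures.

I ≈ 0.852 µA

Equivalent of the parallel group: R_p = 1.058 kΩ.
Node voltage V_A = V_in · R_p/(R_s + R_p) = 19.0 × 0.05382 = 1.023 mV.
I(R3) = V_A / R3 = 1.023/1.20 = 0.8522 µA.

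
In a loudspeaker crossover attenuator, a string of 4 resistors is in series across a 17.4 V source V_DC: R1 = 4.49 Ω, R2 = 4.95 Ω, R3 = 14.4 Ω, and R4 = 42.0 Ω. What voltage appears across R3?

Total series resistance ΣR = 4.49 + 4.95 + 14.4 + 42.0 = 65.84 Ω.
Voltage divider: V = V_DC · (14.40 / 65.84) = 17.4 × 0.2187 = 3.806 V.

V ≈ 3.81 V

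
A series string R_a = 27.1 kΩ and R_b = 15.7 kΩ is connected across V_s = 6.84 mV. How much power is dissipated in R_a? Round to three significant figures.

P ≈ 0.692 nW

ΣR = 42.80 kΩ → I = 6.84/42.80 = 0.1598 µA.
V(R_a) = I·R = 4.331 mV; P = V·I = 4.331 × 0.1598 = 0.6921 nW.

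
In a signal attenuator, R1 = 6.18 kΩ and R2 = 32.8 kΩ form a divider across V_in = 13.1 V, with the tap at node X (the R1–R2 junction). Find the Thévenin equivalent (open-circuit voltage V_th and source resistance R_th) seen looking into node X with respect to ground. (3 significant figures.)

V_th ≈ 11.0 V, R_th ≈ 5.20 kΩ

Open-circuit (no load on X): V_th = V_in · R2/(R1 + R2) = 13.1 × 32.8/(6.180 + 32.8) = 11.02 V.
Looking into X with the source shorted: R_th = R1·R2/(R1+R2) = 6.180 × 32.8/38.98 = 5.200 kΩ.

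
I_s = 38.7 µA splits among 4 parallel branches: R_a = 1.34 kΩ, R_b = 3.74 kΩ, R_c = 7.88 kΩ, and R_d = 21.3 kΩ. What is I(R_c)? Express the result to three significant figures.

I ≈ 4.14 µA

Conductances: ΣG = 1/1.34 + 1/3.74 + 1/7.88 + 1/21.3 = 1.188 (1/kΩ).
By the current-divider rule, I = I_s · G_k/ΣG = 38.7 × 0.1069 = 4.136 µA.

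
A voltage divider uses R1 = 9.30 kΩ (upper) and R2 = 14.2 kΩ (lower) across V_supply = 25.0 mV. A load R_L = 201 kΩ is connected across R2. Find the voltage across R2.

V_out ≈ 14.7 mV

First combine the lower leg with the load: R2 ‖ R_L = 13.26 kΩ.
Now apply the divider: V_out = 25.0 × 0.5878 = 14.70 mV.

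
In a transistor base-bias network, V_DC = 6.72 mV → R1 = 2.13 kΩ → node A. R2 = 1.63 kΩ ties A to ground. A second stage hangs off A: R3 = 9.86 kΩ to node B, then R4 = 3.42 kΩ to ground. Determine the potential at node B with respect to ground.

V_B ≈ 0.701 mV

The second stage (R3 + R4 = 13.28 kΩ) loads node A in parallel with R2.
R2 ‖ (R3+R4) = 1.452 kΩ.
V_A = 6.72 × 1.452/(2.13 + 1.452) = 2.724 mV.
V_B = V_A × 0.2575 = 0.7015 mV.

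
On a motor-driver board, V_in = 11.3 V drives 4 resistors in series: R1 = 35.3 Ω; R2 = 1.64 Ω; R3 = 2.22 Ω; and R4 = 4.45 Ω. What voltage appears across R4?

V ≈ 1.15 V

ΣR = 35.3 + 1.64 + 2.22 + 4.45 = 43.61 Ω.
V = V_in · R/ΣR = 11.3 × 0.1020 = 1.153 V.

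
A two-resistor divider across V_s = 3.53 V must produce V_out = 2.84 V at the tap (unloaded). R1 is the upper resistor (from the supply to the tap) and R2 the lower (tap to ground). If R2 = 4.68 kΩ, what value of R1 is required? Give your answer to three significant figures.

R1 ≈ 1.14 kΩ

Required fraction k = V_out/V_s = 0.8045.
So R1 = R2 · (V_s/V_out − 1) = 4.68 × (3.53/2.84 − 1) = 4.68 × 0.2430 = 1.137 kΩ.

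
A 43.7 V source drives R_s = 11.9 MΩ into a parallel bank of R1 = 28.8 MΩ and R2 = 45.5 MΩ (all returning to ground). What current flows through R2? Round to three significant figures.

Parallel bank: R_p = 1/(1/28.8 + 1/45.5) = 17.64 MΩ.
Node voltage V_A = V_supply · R_p/(R_s + R_p) = 43.7 × 0.5971 = 26.09 V.
Branch current I = V_A/R2 = 26.09/45.5 = 0.5735 µA.
(Equivalently: I_total = 1.480 µA, then current-divider fraction G_k/ΣG = 0.3876.)

I ≈ 0.573 µA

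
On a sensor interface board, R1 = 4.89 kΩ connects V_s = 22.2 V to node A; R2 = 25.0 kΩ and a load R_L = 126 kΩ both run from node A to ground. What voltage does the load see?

V_out ≈ 18.0 V

R2 ‖ R_L = (25.0 × 126)/(25.0 + 126) = 20.86 kΩ.
Then V_out = V_s · R2'/(R1 + R2') = 22.2 × 20.86/25.75 = 17.98 V.
(Unloaded it would be 18.6 V; the load pulls it down.)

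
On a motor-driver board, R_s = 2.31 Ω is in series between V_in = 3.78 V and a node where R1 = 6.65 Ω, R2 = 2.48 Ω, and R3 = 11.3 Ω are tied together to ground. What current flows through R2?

I ≈ 0.614 A

Combine the parallel branches: R_p = (1/6.65 + 1/2.48 + 1/11.3)⁻¹ = 1.557 Ω.
V_A = 3.78 × 1.557/3.867 = 1.522 V.
Branch current I = V_A/R2 = 1.522/2.48 = 0.6138 A.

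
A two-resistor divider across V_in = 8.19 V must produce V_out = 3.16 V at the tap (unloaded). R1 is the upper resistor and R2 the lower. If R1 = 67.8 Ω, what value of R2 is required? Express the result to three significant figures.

R2 ≈ 42.6 Ω

The divider ratio is R2/(R1+R2) = 3.16/8.19 = 0.3858.
R2 = R1 · 0.3858/(1 − 0.3858) = 42.59 Ω.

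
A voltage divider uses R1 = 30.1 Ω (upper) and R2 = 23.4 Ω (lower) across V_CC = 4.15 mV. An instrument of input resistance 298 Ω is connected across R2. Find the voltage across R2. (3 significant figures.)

V_out ≈ 1.74 mV

The load sits in parallel with R2, giving an effective lower resistance R2' = R2·R_L/(R2+R_L) = 21.70 Ω.
Voltage divider with the loaded lower leg: V_out = 4.15 × 21.70/(30.1 + 21.70) = 4.15 × 0.4189 = 1.738 mV.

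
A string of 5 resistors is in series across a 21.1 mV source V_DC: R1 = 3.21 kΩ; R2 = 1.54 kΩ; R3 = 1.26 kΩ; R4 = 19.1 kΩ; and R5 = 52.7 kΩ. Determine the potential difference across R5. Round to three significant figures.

ΣR = 3.21 + 1.54 + 1.26 + 19.1 + 52.7 = 77.81 kΩ.
V = V_DC · R/ΣR = 21.1 × 0.6773 = 14.29 mV.

V ≈ 14.3 mV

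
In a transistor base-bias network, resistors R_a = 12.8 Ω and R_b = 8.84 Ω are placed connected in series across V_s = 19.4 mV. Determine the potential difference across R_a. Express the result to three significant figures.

ΣR = 12.8 + 8.84 = 21.64 Ω.
V = V_s · R/ΣR = 19.4 × 0.5915 = 11.48 mV.

V ≈ 11.5 mV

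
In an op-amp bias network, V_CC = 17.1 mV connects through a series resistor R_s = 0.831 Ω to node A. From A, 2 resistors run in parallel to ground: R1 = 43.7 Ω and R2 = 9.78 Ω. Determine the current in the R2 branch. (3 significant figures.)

I ≈ 1.58 mA

Combine the parallel branches: R_p = (1/43.7 + 1/9.78)⁻¹ = 7.992 Ω.
V_A by voltage divider: V_A = 17.1 × 7.992/(0.831 + 7.992) = 15.49 mV.
Branch current I = V_A/R2 = 15.49/9.78 = 1.584 mA.
(Equivalently: I_total = 1.938 mA, then current-divider fraction G_k/ΣG = 0.8171.)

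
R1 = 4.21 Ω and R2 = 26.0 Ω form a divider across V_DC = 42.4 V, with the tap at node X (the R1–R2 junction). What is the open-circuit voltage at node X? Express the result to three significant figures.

V_th is the unloaded tap voltage: V_DC · R2/(R1+R2) = 42.4 × 0.8606 = 36.49 V.

V_th ≈ 36.5 V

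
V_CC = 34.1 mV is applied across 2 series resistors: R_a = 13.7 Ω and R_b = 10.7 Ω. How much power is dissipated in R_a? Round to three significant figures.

P ≈ 26.8 µW

Series current I = V_CC/ΣR = 34.1/24.40 = 1.398 mA.
P = I²R = 1.953 × 13.7 = 26.76 µW.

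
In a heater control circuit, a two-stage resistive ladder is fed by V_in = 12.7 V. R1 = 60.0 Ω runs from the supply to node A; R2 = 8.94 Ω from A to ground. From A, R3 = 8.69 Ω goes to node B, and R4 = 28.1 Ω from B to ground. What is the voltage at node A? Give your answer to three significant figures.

Looking into the second stage from A: R3 + R4 = 36.79 Ω appears in parallel with R2.
Effective lower resistance at A: R2 ‖ 36.79 = 7.192 Ω.
First divider: V_A = V_in · 7.192/(60.0 + 7.192) = 1.359 V.

V_A ≈ 1.36 V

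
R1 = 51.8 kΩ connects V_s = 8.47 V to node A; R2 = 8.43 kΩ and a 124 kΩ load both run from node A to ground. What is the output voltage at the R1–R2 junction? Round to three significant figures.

The load sits in parallel with R2, giving an effective lower resistance R2' = R2·R_L/(R2+R_L) = 7.893 kΩ.
Voltage divider with the loaded lower leg: V_out = 8.47 × 7.893/(51.8 + 7.893) = 8.47 × 0.1322 = 1.120 V.

V_out ≈ 1.12 V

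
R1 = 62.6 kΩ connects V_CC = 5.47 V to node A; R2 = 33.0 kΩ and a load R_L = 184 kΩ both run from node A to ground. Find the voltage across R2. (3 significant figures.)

V_out ≈ 1.69 V

The load sits in parallel with R2, giving an effective lower resistance R2' = R2·R_L/(R2+R_L) = 27.98 kΩ.
Voltage divider with the loaded lower leg: V_out = 5.47 × 27.98/(62.6 + 27.98) = 5.47 × 0.3089 = 1.690 V.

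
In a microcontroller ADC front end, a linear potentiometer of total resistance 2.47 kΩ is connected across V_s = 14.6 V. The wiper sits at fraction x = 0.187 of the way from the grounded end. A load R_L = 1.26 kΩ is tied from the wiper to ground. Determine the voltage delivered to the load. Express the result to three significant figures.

Lower segment x·R_p = 0.4619 kΩ; upper segment (1−x)·R_p = 2.008 kΩ.
(x·R_p) ‖ R_L = 0.3380 kΩ.
Loaded-divider output: V_out = 14.6 × 0.1441 = 2.103 V.
(Unloaded: V_out = x·V_s = 2.73 V.)

V_out ≈ 2.10 V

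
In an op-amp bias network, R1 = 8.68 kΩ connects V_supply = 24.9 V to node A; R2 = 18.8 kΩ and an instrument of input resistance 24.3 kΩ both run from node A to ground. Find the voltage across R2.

The load sits in parallel with R2, giving an effective lower resistance R2' = R2·R_L/(R2+R_L) = 10.60 kΩ.
Voltage divider with the loaded lower leg: V_out = 24.9 × 10.60/(8.68 + 10.60) = 24.9 × 0.5498 = 13.69 V.

V_out ≈ 13.7 V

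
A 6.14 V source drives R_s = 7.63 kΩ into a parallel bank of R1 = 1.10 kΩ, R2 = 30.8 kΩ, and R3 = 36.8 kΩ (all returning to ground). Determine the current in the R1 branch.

I ≈ 0.665 mA

Equivalent of the parallel group: R_p = 1.032 kΩ.
Node voltage V_A = V_DC · R_p/(R_s + R_p) = 6.14 × 0.1192 = 0.7317 V.
I(R1) = V_A / R1 = 0.7317/1.10 = 0.6652 mA.
(Check via current divider: I_total = 0.7088 mA; share G_k/ΣG = 0.9384 → same result.)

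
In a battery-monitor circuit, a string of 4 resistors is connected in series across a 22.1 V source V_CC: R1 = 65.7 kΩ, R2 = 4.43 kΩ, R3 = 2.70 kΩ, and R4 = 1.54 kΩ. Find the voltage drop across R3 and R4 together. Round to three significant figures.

ΣR = 65.7 + 4.43 + 2.70 + 1.54 = 74.37 kΩ.
R_{R3..R4} = 2.70 + 1.54 = 4.240 kΩ.
V = V_CC · R/ΣR = 22.1 × 0.05701 = 1.260 V.

V ≈ 1.26 V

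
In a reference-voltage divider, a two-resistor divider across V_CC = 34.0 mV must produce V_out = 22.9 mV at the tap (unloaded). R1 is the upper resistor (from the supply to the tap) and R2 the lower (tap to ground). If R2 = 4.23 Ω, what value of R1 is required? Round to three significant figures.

The divider ratio is R2/(R1+R2) = 22.9/34.0 = 0.6735.
So R1 = R2 · (V_CC/V_out − 1) = 4.23 × (34.0/22.9 − 1) = 4.23 × 0.4847 = 2.050 Ω.

R1 ≈ 2.05 Ω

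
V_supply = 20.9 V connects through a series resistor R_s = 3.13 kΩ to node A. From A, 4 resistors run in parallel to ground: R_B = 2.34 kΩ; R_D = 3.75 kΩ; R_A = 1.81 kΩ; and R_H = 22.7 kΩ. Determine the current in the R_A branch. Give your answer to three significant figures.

Parallel bank: R_p = 1/(1/2.34 + 1/3.75 + 1/1.81 + 1/22.7) = 0.7749 kΩ.
V_A = 20.9 × 0.7749/3.905 = 4.147 V.
I(R_A) = V_A / R_A = 4.147/1.81 = 2.291 mA.

I ≈ 2.29 mA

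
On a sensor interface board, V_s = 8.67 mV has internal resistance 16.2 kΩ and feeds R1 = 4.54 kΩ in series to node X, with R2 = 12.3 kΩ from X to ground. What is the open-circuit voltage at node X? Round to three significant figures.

V_th ≈ 3.23 mV

R1' = 16.2 + 4.54 = 20.74 kΩ (source resistance + R1).
V_th is the unloaded tap voltage: V_s · R2/(R1'+R2) = 8.67 × 0.3723 = 3.228 mV.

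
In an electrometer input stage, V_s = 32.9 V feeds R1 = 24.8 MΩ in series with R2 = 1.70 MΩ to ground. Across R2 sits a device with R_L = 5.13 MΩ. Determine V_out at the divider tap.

First combine the lower leg with the load: R2 ‖ R_L = 1.277 MΩ.
Voltage divider with the loaded lower leg: V_out = 32.9 × 1.277/(24.8 + 1.277) = 32.9 × 0.04897 = 1.611 V.

V_out ≈ 1.61 V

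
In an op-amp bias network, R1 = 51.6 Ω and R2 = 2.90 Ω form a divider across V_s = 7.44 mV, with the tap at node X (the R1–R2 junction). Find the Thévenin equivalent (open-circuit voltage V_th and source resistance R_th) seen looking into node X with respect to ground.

V_th ≈ 0.396 mV, R_th ≈ 2.75 Ω

V_th is the unloaded tap voltage: V_s · R2/(R1+R2) = 7.44 × 0.05321 = 0.3959 mV.
Zeroing V_s shorts the top of R1 to ground, so R_th = R1 ‖ R2 = 2.746 Ω.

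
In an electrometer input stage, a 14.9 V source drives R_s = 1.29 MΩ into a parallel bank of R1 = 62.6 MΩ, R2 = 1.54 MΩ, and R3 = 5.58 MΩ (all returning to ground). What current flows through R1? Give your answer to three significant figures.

I ≈ 0.114 µA

Equivalent of the parallel group: R_p = 1.184 MΩ.
Node voltage V_A = V_CC · R_p/(R_s + R_p) = 14.9 × 0.4786 = 7.131 V.
Branch current I = V_A/R1 = 7.131/62.6 = 0.1139 µA.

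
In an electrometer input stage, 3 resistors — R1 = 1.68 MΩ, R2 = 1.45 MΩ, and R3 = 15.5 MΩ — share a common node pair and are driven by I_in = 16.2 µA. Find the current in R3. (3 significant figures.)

I ≈ 0.775 µA

ΣG = 1/1.68 + 1/1.45 + 1/15.5 = 1.349.
Current divider: I(R3) = I_in · G_k/ΣG = 16.2 × (0.06452/1.349) = 16.2 × 0.04781 = 0.7745 µA.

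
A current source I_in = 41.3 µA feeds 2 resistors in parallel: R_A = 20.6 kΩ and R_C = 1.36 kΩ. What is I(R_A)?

I ≈ 2.56 µA

Two-branch current divider: I_k = I_in · R_other/(R_1 + R_2).
I(R_A) = 41.3 × 1.36/(20.6 + 1.36) = 41.3 × 0.06193 = 2.558 µA.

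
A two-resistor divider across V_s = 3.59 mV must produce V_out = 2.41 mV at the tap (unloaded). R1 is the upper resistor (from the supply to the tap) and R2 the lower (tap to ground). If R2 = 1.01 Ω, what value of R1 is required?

R1 ≈ 0.495 Ω

V_out/V_s = R2/(R1+R2) = 0.6713.
So R1 = R2 · (V_s/V_out − 1) = 1.01 × (3.59/2.41 − 1) = 1.01 × 0.4896 = 0.4945 Ω.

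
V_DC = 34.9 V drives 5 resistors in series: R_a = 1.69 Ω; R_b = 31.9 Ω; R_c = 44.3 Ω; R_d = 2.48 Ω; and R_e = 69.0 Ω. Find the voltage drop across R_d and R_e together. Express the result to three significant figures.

ΣR = 1.69 + 31.9 + 44.3 + 2.48 + 69.0 = 149.4 Ω.
R_{R_d..R_e} = 2.48 + 69.0 = 71.48 Ω.
By the voltage-divider rule, V = 34.9 × 71.48/149.4 = 16.70 V.

V ≈ 16.7 V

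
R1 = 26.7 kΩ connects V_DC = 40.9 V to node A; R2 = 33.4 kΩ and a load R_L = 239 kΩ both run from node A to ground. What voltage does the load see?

V_out ≈ 21.4 V

The load sits in parallel with R2, giving an effective lower resistance R2' = R2·R_L/(R2+R_L) = 29.30 kΩ.
Then V_out = V_DC · R2'/(R1 + R2') = 40.9 × 29.30/56.00 = 21.40 V.
(Unloaded it would be 22.7 V; the load pulls it down.)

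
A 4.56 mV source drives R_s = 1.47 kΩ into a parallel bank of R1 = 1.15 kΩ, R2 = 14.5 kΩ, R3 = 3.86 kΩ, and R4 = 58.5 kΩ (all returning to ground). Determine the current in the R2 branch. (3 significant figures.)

Parallel bank: R_p = 1/(1/1.15 + 1/14.5 + 1/3.86 + 1/58.5) = 0.8233 kΩ.
V_A = 4.56 × 0.8233/2.293 = 1.637 mV.
Branch current I = V_A/R2 = 1.637/14.5 = 0.1129 µA.

I ≈ 0.113 µA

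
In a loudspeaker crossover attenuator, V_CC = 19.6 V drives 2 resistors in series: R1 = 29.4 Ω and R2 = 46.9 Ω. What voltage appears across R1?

Series total: ΣR = 29.4 + 46.9 = 76.30 Ω.
Voltage divider: V = V_CC · (29.40 / 76.30) = 19.6 × 0.3853 = 7.552 V.

V ≈ 7.55 V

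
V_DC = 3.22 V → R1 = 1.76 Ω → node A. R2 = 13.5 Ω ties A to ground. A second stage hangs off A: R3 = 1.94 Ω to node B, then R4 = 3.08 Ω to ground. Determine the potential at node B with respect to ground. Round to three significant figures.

V_B ≈ 1.33 V

Looking into the second stage from A: R3 + R4 = 5.020 Ω appears in parallel with R2.
R2 ‖ (R3+R4) = 3.659 Ω.
So V_A = 3.22 × 0.6752 = 2.174 V.
V_B = V_A × 0.6135 = 1.334 V.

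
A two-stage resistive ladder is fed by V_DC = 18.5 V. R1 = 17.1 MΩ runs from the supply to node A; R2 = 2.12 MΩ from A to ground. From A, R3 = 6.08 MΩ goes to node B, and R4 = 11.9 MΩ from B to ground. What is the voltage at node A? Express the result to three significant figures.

V_A ≈ 1.85 V

Node A sees R2 in parallel with the series input of stage 2, R3 + R4 = 17.98 MΩ.
Effective lower resistance at A: R2 ‖ 17.98 = 1.896 MΩ.
So V_A = 18.5 × 0.09983 = 1.847 V.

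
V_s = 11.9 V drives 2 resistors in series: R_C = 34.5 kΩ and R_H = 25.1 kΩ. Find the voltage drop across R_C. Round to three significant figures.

V ≈ 6.89 V

ΣR = 34.5 + 25.1 = 59.60 kΩ.
Voltage divider: V = V_s · (34.50 / 59.60) = 11.9 × 0.5789 = 6.888 V.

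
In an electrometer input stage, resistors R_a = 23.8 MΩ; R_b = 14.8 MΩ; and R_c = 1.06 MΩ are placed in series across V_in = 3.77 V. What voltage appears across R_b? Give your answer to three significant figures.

V ≈ 1.41 V

Series total: ΣR = 23.8 + 14.8 + 1.06 = 39.66 MΩ.
By the voltage-divider rule, V = 3.77 × 14.80/39.66 = 1.407 V.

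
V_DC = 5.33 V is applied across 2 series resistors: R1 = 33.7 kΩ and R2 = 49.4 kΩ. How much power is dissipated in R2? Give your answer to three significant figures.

P ≈ 0.203 mW

Series current I = V_DC/ΣR = 5.33/83.10 = 0.06414 mA.
V(R2) = I·R = 3.168 V; P = V·I = 3.168 × 0.06414 = 0.2032 mW.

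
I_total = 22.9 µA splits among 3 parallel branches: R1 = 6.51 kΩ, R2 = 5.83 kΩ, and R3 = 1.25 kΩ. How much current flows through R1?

Conductances: ΣG = 1/6.51 + 1/5.83 + 1/1.25 = 1.125 (1/kΩ).
Current divider: I(R1) = I_total · G_k/ΣG = 22.9 × (0.1536/1.125) = 22.9 × 0.1365 = 3.126 µA.

I ≈ 3.13 µA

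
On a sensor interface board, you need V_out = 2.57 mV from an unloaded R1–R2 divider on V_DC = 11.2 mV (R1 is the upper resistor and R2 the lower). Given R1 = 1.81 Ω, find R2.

R2 ≈ 0.539 Ω

The divider ratio is R2/(R1+R2) = 2.57/11.2 = 0.2295.
R2 = R1 · 0.2295/(1 − 0.2295) = 0.5390 Ω.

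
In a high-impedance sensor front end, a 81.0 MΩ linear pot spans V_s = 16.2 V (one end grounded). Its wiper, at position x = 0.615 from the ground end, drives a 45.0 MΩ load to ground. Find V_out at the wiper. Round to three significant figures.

The pot divides into 31.19 MΩ above the wiper and 49.81 MΩ below.
Lower segment in parallel with the load: 49.81 ‖ 45.0 = 23.64 MΩ.
Then V_out = V_s · 23.64/(31.19 + 23.64) = 6.986 V.

V_out ≈ 6.99 V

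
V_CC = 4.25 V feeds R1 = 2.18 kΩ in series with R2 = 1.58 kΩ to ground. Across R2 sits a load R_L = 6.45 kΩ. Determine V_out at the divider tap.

R2 ‖ R_L = (1.58 × 6.45)/(1.58 + 6.45) = 1.269 kΩ.
Voltage divider with the loaded lower leg: V_out = 4.25 × 1.269/(2.18 + 1.269) = 4.25 × 0.3680 = 1.564 V.

V_out ≈ 1.56 V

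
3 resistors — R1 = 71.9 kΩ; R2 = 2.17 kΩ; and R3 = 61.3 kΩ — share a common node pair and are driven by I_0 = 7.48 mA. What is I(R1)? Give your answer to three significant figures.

ΣG = 1/71.9 + 1/2.17 + 1/61.3 = 0.4911.
Current divider: I(R1) = I_0 · G_k/ΣG = 7.48 × (0.01391/0.4911) = 7.48 × 0.02832 = 0.2119 mA.

I ≈ 0.212 mA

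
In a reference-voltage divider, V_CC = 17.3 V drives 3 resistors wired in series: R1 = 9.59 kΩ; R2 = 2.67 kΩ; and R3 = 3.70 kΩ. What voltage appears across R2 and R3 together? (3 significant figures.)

Total series resistance ΣR = 9.59 + 2.67 + 3.70 = 15.96 kΩ.
R_{R2..R3} = 2.67 + 3.70 = 6.370 kΩ.
V = V_CC · R/ΣR = 17.3 × 0.3991 = 6.905 V.

V ≈ 6.90 V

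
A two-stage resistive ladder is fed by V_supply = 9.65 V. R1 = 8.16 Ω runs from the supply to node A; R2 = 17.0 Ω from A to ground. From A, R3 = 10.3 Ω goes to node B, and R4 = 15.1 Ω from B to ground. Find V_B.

V_B ≈ 3.18 V

Node A sees R2 in parallel with the series input of stage 2, R3 + R4 = 25.40 Ω.
Effective lower resistance at A: R2 ‖ 25.40 = 10.18 Ω.
V_A = 9.65 × 10.18/(8.16 + 10.18) = 5.357 V.
Stage 2 is unloaded, so V_B = V_A · R4/(R3+R4) = 5.357 × 15.1/25.40 = 3.185 V.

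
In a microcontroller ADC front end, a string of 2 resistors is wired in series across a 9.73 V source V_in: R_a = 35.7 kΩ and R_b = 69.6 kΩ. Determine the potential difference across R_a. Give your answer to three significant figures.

ΣR = 35.7 + 69.6 = 105.3 kΩ.
Voltage divider: V = V_in · (35.70 / 105.3) = 9.73 × 0.3390 = 3.299 V.

V ≈ 3.30 V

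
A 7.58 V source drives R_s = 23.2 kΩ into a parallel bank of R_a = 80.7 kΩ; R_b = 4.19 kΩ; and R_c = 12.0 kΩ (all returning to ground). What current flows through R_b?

Combine the parallel branches: R_p = (1/80.7 + 1/4.19 + 1/12.0)⁻¹ = 2.991 kΩ.
V_A by voltage divider: V_A = 7.58 × 2.991/(23.2 + 2.991) = 0.8655 V.
I(R_b) = V_A / R_b = 0.8655/4.19 = 0.2066 mA.
(Check via current divider: I_total = 0.2894 mA; share G_k/ΣG = 0.7137 → same result.)

I ≈ 0.207 mA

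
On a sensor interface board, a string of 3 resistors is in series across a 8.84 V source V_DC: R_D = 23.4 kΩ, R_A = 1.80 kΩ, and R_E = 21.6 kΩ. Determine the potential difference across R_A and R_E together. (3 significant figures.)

ΣR = 23.4 + 1.80 + 21.6 = 46.80 kΩ.
R_{R_A..R_E} = 1.80 + 21.6 = 23.40 kΩ.
Voltage divider: V = V_DC · (23.40 / 46.80) = 8.84 × 0.5000 = 4.420 V.

V ≈ 4.42 V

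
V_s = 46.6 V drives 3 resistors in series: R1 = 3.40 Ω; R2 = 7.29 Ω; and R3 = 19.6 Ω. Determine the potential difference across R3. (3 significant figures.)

V ≈ 30.2 V

Series total: ΣR = 3.40 + 7.29 + 19.6 = 30.29 Ω.
Voltage divider: V = V_s · (19.60 / 30.29) = 46.6 × 0.6471 = 30.15 V.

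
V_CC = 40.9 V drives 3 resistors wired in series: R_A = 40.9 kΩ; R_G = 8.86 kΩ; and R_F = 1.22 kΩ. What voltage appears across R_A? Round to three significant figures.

ΣR = 40.9 + 8.86 + 1.22 = 50.98 kΩ.
By the voltage-divider rule, V = 40.9 × 40.90/50.98 = 32.81 V.

V ≈ 32.8 V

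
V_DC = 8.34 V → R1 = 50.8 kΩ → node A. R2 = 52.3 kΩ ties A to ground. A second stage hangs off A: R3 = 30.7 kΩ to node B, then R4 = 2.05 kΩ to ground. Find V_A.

V_A ≈ 2.37 V

Node A sees R2 in parallel with the series input of stage 2, R3 + R4 = 32.75 kΩ.
R2 ‖ (R3+R4) = 20.14 kΩ.
So V_A = 8.34 × 0.2839 = 2.368 V.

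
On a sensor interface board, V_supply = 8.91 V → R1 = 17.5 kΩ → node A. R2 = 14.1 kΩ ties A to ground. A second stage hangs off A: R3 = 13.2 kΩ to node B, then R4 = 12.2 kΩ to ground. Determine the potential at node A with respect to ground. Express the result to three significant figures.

V_A ≈ 3.04 V

The second stage (R3 + R4 = 25.40 kΩ) loads node A in parallel with R2.
R2 ‖ (R3+R4) = 9.067 kΩ.
V_A = 8.91 × 9.067/(17.5 + 9.067) = 3.041 V.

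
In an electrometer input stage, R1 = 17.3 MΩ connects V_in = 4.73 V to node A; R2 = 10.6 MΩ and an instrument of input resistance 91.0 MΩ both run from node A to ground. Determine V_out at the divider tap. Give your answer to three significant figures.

The load sits in parallel with R2, giving an effective lower resistance R2' = R2·R_L/(R2+R_L) = 9.494 MΩ.
Then V_out = V_in · R2'/(R1 + R2') = 4.73 × 9.494/26.79 = 1.676 V.

V_out ≈ 1.68 V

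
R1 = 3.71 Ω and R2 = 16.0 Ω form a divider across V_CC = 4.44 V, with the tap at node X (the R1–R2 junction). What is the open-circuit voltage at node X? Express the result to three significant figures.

V_th ≈ 3.60 V

V_th is the unloaded tap voltage: V_CC · R2/(R1+R2) = 4.44 × 0.8118 = 3.604 V.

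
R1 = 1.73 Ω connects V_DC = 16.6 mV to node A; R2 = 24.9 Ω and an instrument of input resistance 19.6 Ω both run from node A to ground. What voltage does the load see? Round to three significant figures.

V_out ≈ 14.3 mV

The load sits in parallel with R2, giving an effective lower resistance R2' = R2·R_L/(R2+R_L) = 10.97 Ω.
Voltage divider with the loaded lower leg: V_out = 16.6 × 10.97/(1.73 + 10.97) = 16.6 × 0.8637 = 14.34 mV.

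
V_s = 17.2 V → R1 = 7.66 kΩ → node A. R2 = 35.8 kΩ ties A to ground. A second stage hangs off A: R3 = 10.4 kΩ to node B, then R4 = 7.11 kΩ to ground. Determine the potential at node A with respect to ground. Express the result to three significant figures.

V_A ≈ 10.4 V

Looking into the second stage from A: R3 + R4 = 17.51 kΩ appears in parallel with R2.
R2 ‖ (R3+R4) = 11.76 kΩ.
First divider: V_A = V_s · 11.76/(7.66 + 11.76) = 10.42 V.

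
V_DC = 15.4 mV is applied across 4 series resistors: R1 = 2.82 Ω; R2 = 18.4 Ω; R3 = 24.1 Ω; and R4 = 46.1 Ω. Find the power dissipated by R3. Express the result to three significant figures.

P ≈ 0.684 µW

The common current is I = 15.4/91.42 = 0.1685 mA.
V(R3) = I·R = 4.060 mV; P = V·I = 4.060 × 0.1685 = 0.6839 µW.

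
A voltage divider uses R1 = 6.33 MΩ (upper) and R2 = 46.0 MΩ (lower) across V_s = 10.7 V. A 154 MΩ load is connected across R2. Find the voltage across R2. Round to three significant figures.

First combine the lower leg with the load: R2 ‖ R_L = 35.42 MΩ.
Voltage divider with the loaded lower leg: V_out = 10.7 × 35.42/(6.33 + 35.42) = 10.7 × 0.8484 = 9.078 V.

V_out ≈ 9.08 V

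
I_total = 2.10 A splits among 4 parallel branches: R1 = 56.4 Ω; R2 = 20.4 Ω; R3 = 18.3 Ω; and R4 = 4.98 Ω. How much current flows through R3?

I ≈ 0.356 A

Conductances: ΣG = 1/56.4 + 1/20.4 + 1/18.3 + 1/4.98 = 0.3222 (1/Ω).
Current divider: I(R3) = I_total · G_k/ΣG = 2.10 × (0.05464/0.3222) = 2.10 × 0.1696 = 0.3562 A.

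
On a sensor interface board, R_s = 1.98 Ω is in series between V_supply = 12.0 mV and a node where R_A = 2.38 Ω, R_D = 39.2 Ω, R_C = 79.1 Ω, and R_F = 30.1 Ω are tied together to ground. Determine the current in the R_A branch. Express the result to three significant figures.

I ≈ 2.56 mA

Equivalent of the parallel group: R_p = 2.034 Ω.
Node voltage V_A = V_supply · R_p/(R_s + R_p) = 12.0 × 0.5068 = 6.081 mV.
Branch current I = V_A/R_A = 6.081/2.38 = 2.555 mA.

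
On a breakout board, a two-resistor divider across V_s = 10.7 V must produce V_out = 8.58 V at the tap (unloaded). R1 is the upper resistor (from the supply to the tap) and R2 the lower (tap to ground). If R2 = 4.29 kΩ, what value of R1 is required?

Required fraction k = V_out/V_s = 0.8019.
So R1 = R2 · (V_s/V_out − 1) = 4.29 × (10.7/8.58 − 1) = 4.29 × 0.2471 = 1.060 kΩ.

R1 ≈ 1.06 kΩ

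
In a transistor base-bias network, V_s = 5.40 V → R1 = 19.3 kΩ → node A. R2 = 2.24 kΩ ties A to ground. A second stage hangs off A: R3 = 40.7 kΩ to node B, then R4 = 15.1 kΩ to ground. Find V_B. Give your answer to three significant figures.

Looking into the second stage from A: R3 + R4 = 55.80 kΩ appears in parallel with R2.
R2 ‖ (R3+R4) = 2.154 kΩ.
So V_A = 5.40 × 0.1004 = 0.5421 V.
Stage 2 is unloaded, so V_B = V_A · R4/(R3+R4) = 0.5421 × 15.1/55.80 = 0.1467 V.

V_B ≈ 0.147 V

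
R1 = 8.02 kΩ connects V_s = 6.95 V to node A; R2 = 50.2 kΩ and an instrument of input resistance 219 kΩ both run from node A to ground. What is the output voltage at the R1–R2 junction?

R2 ‖ R_L = (50.2 × 219)/(50.2 + 219) = 40.84 kΩ.
Voltage divider with the loaded lower leg: V_out = 6.95 × 40.84/(8.02 + 40.84) = 6.95 × 0.8359 = 5.809 V.

V_out ≈ 5.81 V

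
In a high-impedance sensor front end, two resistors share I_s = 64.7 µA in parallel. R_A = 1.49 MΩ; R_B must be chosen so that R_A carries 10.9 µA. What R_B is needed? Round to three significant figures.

R_B ≈ 0.302 MΩ

In a two-way split, I_A/I_s = R_B/(R_A + R_B).
10.9/64.7 = R_B/(R_A + R_B) → R_B = R_A · (0.1685)/(1 − 0.1685) = 1.49 × 0.2026 = 0.3019 MΩ.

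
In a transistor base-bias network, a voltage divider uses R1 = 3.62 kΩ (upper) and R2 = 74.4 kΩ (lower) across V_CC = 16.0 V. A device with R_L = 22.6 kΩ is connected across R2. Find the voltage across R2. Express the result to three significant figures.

R2 ‖ R_L = (74.4 × 22.6)/(74.4 + 22.6) = 17.33 kΩ.
Now apply the divider: V_out = 16.0 × 0.8272 = 13.24 V.
(Unloaded it would be 15.3 V; the load pulls it down.)

V_out ≈ 13.2 V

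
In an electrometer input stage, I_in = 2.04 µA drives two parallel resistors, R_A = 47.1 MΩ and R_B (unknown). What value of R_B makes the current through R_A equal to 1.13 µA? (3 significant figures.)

In a two-way split, I_A/I_in = R_B/(R_A + R_B).
With f = 0.5539, R_B = R_A · f/(1−f) = 47.1 × 1.242 = 58.49 MΩ.

R_B ≈ 58.5 MΩ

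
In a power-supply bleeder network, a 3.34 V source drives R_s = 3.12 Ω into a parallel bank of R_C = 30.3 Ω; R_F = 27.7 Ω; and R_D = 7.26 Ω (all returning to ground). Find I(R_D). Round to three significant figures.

Equivalent of the parallel group: R_p = 4.835 Ω.
Node voltage V_A = V_CC · R_p/(R_s + R_p) = 3.34 × 0.6078 = 2.030 V.
I(R_D) = V_A / R_D = 2.030/7.26 = 0.2796 A.
(Equivalently: I_total = 0.4199 A, then current-divider fraction G_k/ΣG = 0.6659.)

I ≈ 0.280 A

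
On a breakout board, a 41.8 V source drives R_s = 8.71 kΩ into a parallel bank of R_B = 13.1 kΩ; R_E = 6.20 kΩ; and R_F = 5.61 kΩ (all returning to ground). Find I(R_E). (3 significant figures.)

I ≈ 1.46 mA

Combine the parallel branches: R_p = (1/13.1 + 1/6.20 + 1/5.61)⁻¹ = 2.405 kΩ.
V_A = 41.8 × 2.405/11.11 = 9.043 V.
I(R_E) = V_A / R_E = 9.043/6.20 = 1.459 mA.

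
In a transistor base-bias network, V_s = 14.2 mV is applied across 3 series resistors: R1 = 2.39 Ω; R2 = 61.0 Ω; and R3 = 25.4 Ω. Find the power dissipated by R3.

P ≈ 0.650 µW

The common current is I = 14.2/88.79 = 0.1599 mA.
P(R3) = I²·R3 = (0.1599)² × 25.4 = 0.6497 µW.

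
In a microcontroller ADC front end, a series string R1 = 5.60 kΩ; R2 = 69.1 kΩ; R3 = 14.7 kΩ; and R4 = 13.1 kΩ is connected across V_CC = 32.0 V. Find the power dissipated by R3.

The common current is I = 32.0/102.5 = 0.3122 mA.
P = I²R = 0.09747 × 14.7 = 1.433 mW.

P ≈ 1.43 mW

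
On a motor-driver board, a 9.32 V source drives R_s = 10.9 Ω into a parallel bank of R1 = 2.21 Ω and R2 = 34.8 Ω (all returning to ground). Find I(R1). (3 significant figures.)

Parallel bank: R_p = 1/(1/2.21 + 1/34.8) = 2.078 Ω.
V_A by voltage divider: V_A = 9.32 × 2.078/(10.9 + 2.078) = 1.492 V.
I(R1) = V_A / R1 = 1.492/2.21 = 0.6753 A.

I ≈ 0.675 A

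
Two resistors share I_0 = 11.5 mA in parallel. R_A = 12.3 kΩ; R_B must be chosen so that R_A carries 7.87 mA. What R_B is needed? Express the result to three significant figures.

In a two-way split, I_A/I_0 = R_B/(R_A + R_B).
With f = 0.6843, R_B = R_A · f/(1−f) = 12.3 × 2.168 = 26.67 kΩ.

R_B ≈ 26.7 kΩ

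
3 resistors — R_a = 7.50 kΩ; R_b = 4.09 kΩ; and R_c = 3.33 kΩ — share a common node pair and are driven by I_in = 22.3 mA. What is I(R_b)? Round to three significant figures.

I ≈ 8.04 mA

Conductances: ΣG = 1/7.50 + 1/4.09 + 1/3.33 = 0.6781 (1/kΩ).
R_b takes the fraction G_k/ΣG = 0.2445/0.6781 = 0.3605, so I = 22.3 × 0.3605 = 8.040 mA.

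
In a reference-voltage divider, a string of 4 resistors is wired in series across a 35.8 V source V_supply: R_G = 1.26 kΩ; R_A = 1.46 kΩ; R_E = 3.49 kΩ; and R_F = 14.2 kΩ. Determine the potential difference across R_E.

V ≈ 6.12 V

Total series resistance ΣR = 1.26 + 1.46 + 3.49 + 14.2 = 20.41 kΩ.
V = V_supply · R/ΣR = 35.8 × 0.1710 = 6.122 V.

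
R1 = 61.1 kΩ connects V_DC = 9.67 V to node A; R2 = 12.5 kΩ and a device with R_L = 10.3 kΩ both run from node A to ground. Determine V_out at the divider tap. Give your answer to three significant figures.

V_out ≈ 0.818 V

First combine the lower leg with the load: R2 ‖ R_L = 5.647 kΩ.
Now apply the divider: V_out = 9.67 × 0.08460 = 0.8181 V.
(Unloaded it would be 1.64 V; the load pulls it down.)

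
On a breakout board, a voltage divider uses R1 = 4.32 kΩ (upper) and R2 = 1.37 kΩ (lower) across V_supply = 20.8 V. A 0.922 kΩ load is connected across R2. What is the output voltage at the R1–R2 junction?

V_out ≈ 2.35 V

The load sits in parallel with R2, giving an effective lower resistance R2' = R2·R_L/(R2+R_L) = 0.5511 kΩ.
Then V_out = V_supply · R2'/(R1 + R2') = 20.8 × 0.5511/4.871 = 2.353 V.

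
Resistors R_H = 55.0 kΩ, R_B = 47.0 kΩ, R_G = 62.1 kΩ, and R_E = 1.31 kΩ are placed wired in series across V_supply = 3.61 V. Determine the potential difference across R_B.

ΣR = 55.0 + 47.0 + 62.1 + 1.31 = 165.4 kΩ.
By the voltage-divider rule, V = 3.61 × 47.00/165.4 = 1.026 V.

V ≈ 1.03 V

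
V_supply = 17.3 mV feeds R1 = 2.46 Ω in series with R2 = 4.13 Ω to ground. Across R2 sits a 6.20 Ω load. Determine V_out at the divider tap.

R2 ‖ R_L = (4.13 × 6.20)/(4.13 + 6.20) = 2.479 Ω.
Then V_out = V_supply · R2'/(R1 + R2') = 17.3 × 2.479/4.939 = 8.683 mV.

V_out ≈ 8.68 mV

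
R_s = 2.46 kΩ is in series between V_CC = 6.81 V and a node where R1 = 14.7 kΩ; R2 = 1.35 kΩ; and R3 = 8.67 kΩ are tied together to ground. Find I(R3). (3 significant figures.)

Equivalent of the parallel group: R_p = 1.082 kΩ.
V_A by voltage divider: V_A = 6.81 × 1.082/(2.46 + 1.082) = 2.080 V.
I(R3) = V_A / R3 = 2.080/8.67 = 0.2400 mA.
(Equivalently: I_total = 1.923 mA, then current-divider fraction G_k/ΣG = 0.1248.)

I ≈ 0.240 mA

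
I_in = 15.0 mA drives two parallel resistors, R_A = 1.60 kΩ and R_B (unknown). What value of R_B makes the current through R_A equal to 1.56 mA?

In a two-way split, I_A/I_in = R_B/(R_A + R_B).
With f = 0.1040, R_B = R_A · f/(1−f) = 1.60 × 0.1161 = 0.1857 kΩ.

R_B ≈ 0.186 kΩ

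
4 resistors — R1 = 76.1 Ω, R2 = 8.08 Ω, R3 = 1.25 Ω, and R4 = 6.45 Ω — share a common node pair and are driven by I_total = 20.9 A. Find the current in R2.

Conductances: ΣG = 1/76.1 + 1/8.08 + 1/1.25 + 1/6.45 = 1.092 (1/Ω).
By the current-divider rule, I = I_total · G_k/ΣG = 20.9 × 0.1133 = 2.369 A.

I ≈ 2.37 A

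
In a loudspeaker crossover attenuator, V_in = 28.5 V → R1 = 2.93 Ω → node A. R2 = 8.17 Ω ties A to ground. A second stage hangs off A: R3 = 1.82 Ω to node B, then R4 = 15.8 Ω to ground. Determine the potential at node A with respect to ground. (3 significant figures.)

Node A sees R2 in parallel with the series input of stage 2, R3 + R4 = 17.62 Ω.
Effective lower resistance at A: R2 ‖ 17.62 = 5.582 Ω.
So V_A = 28.5 × 0.6558 = 18.69 V.

V_A ≈ 18.7 V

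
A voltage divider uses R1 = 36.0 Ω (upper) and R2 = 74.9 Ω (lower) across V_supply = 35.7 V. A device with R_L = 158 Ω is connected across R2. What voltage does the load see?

The load sits in parallel with R2, giving an effective lower resistance R2' = R2·R_L/(R2+R_L) = 50.81 Ω.
Now apply the divider: V_out = 35.7 × 0.5853 = 20.90 V.
(Unloaded it would be 24.1 V; the load pulls it down.)

V_out ≈ 20.9 V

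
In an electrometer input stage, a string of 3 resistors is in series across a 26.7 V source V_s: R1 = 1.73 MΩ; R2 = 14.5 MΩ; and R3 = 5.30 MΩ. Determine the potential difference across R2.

ΣR = 1.73 + 14.5 + 5.30 = 21.53 MΩ.
By the voltage-divider rule, V = 26.7 × 14.50/21.53 = 17.98 V.

V ≈ 18.0 V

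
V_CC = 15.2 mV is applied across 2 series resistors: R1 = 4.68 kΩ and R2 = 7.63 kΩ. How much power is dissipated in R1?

ΣR = 12.31 kΩ → I = 15.2/12.31 = 1.235 µA.
P(R1) = I²·R1 = (1.235)² × 4.68 = 7.135 nW.

P ≈ 7.14 nW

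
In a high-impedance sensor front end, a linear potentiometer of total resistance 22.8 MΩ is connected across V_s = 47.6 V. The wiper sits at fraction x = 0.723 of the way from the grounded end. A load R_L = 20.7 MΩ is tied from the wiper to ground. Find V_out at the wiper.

Split the track: R_lower = x·R_p = 16.48 MΩ, R_upper = (1−x)·R_p = 6.316 MΩ.
(x·R_p) ‖ R_L = 9.177 MΩ.
V_out = 47.6 × 9.177/(6.316 + 9.177) = 28.20 V.

V_out ≈ 28.2 V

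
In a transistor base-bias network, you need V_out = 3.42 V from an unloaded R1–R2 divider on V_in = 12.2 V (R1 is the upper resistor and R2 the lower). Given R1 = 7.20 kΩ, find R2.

R2 ≈ 2.80 kΩ

V_out/V_in = R2/(R1+R2) = 0.2803.
Rearranging, R2 = R1·k/(1−k) = 7.20 × 0.3895 = 2.805 kΩ.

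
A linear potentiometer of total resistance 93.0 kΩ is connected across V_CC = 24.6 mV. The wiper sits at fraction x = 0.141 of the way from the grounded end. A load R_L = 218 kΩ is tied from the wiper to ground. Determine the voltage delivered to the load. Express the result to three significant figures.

V_out ≈ 3.30 mV

Split the track: R_lower = x·R_p = 13.11 kΩ, R_upper = (1−x)·R_p = 79.89 kΩ.
Lower segment in parallel with the load: 13.11 ‖ 218 = 12.37 kΩ.
Then V_out = V_CC · 12.37/(79.89 + 12.37) = 3.298 mV.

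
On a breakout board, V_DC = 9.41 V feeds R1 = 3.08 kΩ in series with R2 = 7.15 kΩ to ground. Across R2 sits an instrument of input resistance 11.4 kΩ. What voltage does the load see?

The load sits in parallel with R2, giving an effective lower resistance R2' = R2·R_L/(R2+R_L) = 4.394 kΩ.
Then V_out = V_DC · R2'/(R1 + R2') = 9.41 × 4.394/7.474 = 5.532 V.

V_out ≈ 5.53 V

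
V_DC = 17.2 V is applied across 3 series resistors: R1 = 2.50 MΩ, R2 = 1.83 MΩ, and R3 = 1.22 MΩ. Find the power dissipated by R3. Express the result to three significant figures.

P ≈ 11.7 µW

ΣR = 5.550 MΩ → I = 17.2/5.550 = 3.099 µA.
V(R3) = I·R = 3.781 V; P = V·I = 3.781 × 3.099 = 11.72 µW.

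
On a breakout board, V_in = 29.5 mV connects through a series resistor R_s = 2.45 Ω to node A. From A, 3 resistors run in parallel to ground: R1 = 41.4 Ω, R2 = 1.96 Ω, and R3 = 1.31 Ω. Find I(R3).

Combine the parallel branches: R_p = (1/41.4 + 1/1.96 + 1/1.31)⁻¹ = 0.7706 Ω.
V_A by voltage divider: V_A = 29.5 × 0.7706/(2.45 + 0.7706) = 7.058 mV.
Branch current I = V_A/R3 = 7.058/1.31 = 5.388 mA.
(Check via current divider: I_total = 9.160 mA; share G_k/ΣG = 0.5882 → same result.)

I ≈ 5.39 mA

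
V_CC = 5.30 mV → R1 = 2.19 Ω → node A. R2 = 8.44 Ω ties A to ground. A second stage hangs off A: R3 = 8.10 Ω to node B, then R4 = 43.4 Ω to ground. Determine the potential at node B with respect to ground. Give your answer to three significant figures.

V_B ≈ 3.43 mV

Looking into the second stage from A: R3 + R4 = 51.50 Ω appears in parallel with R2.
R2 ‖ (R3+R4) = 7.252 Ω.
First divider: V_A = V_CC · 7.252/(2.19 + 7.252) = 4.071 mV.
Stage 2 is unloaded, so V_B = V_A · R4/(R3+R4) = 4.071 × 43.4/51.50 = 3.430 mV.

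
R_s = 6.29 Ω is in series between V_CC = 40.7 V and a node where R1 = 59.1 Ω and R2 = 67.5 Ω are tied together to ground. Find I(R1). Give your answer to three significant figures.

Parallel bank: R_p = 1/(1/59.1 + 1/67.5) = 31.51 Ω.
V_A by voltage divider: V_A = 40.7 × 31.51/(6.29 + 31.51) = 33.93 V.
Branch current I = V_A/R1 = 33.93/59.1 = 0.5741 A.

I ≈ 0.574 A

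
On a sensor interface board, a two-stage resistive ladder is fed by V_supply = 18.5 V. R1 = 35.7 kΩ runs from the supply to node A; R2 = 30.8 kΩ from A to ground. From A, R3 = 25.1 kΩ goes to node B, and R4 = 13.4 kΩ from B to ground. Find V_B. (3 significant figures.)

The second stage (R3 + R4 = 38.50 kΩ) loads node A in parallel with R2.
Effective lower resistance at A: R2 ‖ 38.50 = 17.11 kΩ.
So V_A = 18.5 × 0.3240 = 5.994 V.
Then the unloaded second divider: V_B = V_A × R4/(R3+R4) = 5.994 × 0.3481 = 2.086 V.

V_B ≈ 2.09 V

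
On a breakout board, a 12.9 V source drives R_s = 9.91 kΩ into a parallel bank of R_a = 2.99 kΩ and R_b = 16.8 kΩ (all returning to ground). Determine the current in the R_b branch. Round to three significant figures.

I ≈ 0.157 mA

Equivalent of the parallel group: R_p = 2.538 kΩ.
Node voltage V_A = V_s · R_p/(R_s + R_p) = 12.9 × 0.2039 = 2.630 V.
Branch current I = V_A/R_b = 2.630/16.8 = 0.1566 mA.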